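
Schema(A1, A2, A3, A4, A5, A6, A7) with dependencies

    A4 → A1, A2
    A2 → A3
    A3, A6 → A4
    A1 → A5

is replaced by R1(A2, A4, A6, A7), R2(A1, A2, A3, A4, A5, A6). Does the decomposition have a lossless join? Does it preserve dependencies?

lossless and dependency-preserving

Lossless test: (A2, A4, A6)⁺ = {A1, A2, A3, A4, A5, A6}, which contains all of one fragment — lossless.
Dependency preservation: every FD's attributes lie within a single fragment, so each can be enforced locally — preserved.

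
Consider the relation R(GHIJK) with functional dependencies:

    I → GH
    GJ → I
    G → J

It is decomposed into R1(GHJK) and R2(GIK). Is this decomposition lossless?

Yes

Common attributes: R1 ∩ R2 = {GK}.
Closure of {GK}: G → J applies, adding J; GJ → I applies, adding I; I → GH applies, adding H. So (GK)⁺ = {GHIJK}.
This closure contains every attribute of R1, so R1 ∩ R2 → R1. The join is lossless.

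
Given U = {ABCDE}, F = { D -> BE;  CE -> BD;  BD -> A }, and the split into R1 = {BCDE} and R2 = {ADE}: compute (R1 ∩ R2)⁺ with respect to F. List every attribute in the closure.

ABDE

R1 ∩ R2 = {DE}.
D → BE applies, adding B
BD → A applies, adding A
Closure: {ABDE}.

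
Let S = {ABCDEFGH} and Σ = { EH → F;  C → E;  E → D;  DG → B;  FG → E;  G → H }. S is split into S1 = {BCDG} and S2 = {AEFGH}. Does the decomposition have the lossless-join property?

Common attributes: S1 ∩ S2 = {G}.
Closure of {G}: G → H applies, adding H. So (G)⁺ = {GH}.
The closure contains neither all of S1 = {BCDG} nor all of S2 = {AEFGH}, so the common attributes are not a superkey of either fragment. The join is lossy.

No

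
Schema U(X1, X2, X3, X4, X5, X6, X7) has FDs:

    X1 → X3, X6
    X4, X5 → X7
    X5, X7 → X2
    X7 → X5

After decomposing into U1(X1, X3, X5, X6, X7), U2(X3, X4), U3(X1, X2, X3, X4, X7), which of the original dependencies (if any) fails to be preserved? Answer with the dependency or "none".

X4, X5 → X7

Check X4, X5 → X7: no single fragment contains all of {X4, X5, X7}, and the restricted closure of {X4, X5} across the fragments never reaches {X7}.
X1 → X3, X6 is preserved.
X5, X7 → X2 is preserved.
X7 → X5 is preserved.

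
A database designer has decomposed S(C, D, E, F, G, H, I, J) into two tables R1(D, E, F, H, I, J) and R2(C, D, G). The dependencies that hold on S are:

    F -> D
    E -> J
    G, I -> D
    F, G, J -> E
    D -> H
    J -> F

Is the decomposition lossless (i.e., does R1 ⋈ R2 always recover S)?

Common attributes: R1 ∩ R2 = {D}.
Closure of {D}: D → H applies, adding H. So (D)⁺ = {D, H}.
The closure contains neither all of R1 = {D, E, F, H, I, J} nor all of R2 = {C, D, G}, so the common attributes are not a superkey of either fragment. The join is lossy.

No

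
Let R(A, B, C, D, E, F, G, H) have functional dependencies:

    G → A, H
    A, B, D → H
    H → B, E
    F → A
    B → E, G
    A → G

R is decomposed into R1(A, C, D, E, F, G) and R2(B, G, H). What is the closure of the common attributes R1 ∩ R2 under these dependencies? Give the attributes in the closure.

R1 ∩ R2 = {G}.
G → A, H applies, adding A, H
H → B, E applies, adding B, E
Closure: {A, B, E, G, H}.

A, B, E, G, H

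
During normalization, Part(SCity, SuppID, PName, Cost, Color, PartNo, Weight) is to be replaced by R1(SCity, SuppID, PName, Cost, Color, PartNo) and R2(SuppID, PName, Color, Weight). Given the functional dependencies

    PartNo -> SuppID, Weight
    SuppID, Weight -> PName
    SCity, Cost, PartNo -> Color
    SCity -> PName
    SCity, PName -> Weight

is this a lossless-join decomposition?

Common attributes: R1 ∩ R2 = {SuppID, PName, Color}.
No dependency enlarges {SuppID, PName, Color}, so (SuppID, PName, Color)⁺ = {SuppID, PName, Color}.
The closure contains neither all of R1 = {SCity, SuppID, PName, Cost, Color, PartNo} nor all of R2 = {SuppID, PName, Color, Weight}, so the common attributes are not a superkey of either fragment. The join is lossy.

No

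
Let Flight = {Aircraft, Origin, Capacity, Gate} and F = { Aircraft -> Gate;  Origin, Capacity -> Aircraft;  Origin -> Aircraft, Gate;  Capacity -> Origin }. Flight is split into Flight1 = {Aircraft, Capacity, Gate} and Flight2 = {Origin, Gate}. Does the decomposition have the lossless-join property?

Common attributes: Flight1 ∩ Flight2 = {Gate}.
No dependency enlarges {Gate}, so (Gate)⁺ = {Gate}.
The closure contains neither all of Flight1 = {Aircraft, Capacity, Gate} nor all of Flight2 = {Origin, Gate}, so the common attributes are not a superkey of either fragment. The join is lossy.

No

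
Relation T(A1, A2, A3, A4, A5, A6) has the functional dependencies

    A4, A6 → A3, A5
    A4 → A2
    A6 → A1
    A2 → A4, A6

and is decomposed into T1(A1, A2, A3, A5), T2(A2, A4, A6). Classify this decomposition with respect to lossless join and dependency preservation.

lossless but not dependency-preserving

Lossless test: (A2)⁺ = {A1, A2, A3, A4, A5, A6}, which contains all of one fragment — lossless.
Dependency preservation: the restricted closure of {A6} across the fragments never reaches {A1}, so A6 → A1 cannot be enforced without a join — not preserved.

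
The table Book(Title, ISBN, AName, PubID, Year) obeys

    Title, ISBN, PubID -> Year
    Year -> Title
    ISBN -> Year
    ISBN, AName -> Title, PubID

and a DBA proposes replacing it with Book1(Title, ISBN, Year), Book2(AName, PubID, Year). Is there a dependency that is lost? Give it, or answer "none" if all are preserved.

ISBN, AName -> Title, PubID

Check ISBN, AName → Title, PubID: no single fragment contains all of {Title, ISBN, AName, PubID}, and the restricted closure of {ISBN, AName} across the fragments never reaches {Title, PubID}.
Title, ISBN, PubID → Year is preserved.
Year → Title is preserved.
ISBN → Year is preserved.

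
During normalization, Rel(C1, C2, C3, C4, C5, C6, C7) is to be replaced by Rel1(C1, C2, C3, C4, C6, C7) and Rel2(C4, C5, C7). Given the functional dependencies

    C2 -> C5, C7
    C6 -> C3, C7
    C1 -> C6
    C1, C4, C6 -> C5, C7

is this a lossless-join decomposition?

No

Common attributes: Rel1 ∩ Rel2 = {C4, C7}.
No dependency enlarges {C4, C7}, so (C4, C7)⁺ = {C4, C7}.
The closure contains neither all of Rel1 = {C1, C2, C3, C4, C6, C7} nor all of Rel2 = {C4, C5, C7}, so the common attributes are not a superkey of either fragment. The join is lossy.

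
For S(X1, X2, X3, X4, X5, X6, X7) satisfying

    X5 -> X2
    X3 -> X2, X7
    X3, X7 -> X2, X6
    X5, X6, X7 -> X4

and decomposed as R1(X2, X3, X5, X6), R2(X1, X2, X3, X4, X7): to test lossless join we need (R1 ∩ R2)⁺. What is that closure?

X2, X3, X6, X7

R1 ∩ R2 = {X2, X3}.
X3 → X2, X7 applies, adding X7
X3, X7 → X2, X6 applies, adding X6
Closure: {X2, X3, X6, X7}.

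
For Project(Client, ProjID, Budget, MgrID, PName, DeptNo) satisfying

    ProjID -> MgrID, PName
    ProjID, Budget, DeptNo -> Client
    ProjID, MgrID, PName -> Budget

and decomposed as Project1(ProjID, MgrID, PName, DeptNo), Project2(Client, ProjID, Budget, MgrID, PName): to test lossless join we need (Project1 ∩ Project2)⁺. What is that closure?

Project1 ∩ Project2 = {ProjID, MgrID, PName}.
ProjID, MgrID, PName → Budget applies, adding Budget
Closure: {ProjID, Budget, MgrID, PName}.

ProjID, Budget, MgrID, PName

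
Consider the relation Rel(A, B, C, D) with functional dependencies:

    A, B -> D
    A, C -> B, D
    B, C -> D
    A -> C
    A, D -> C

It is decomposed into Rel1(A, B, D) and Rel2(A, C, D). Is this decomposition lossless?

Yes

Common attributes: Rel1 ∩ Rel2 = {A, D}.
Closure of {A, D}: A → C applies, adding C; A, C → B, D applies, adding B. So (A, D)⁺ = {A, B, C, D}.
This closure contains every attribute of Rel1, so Rel1 ∩ Rel2 → Rel1. The join is lossless.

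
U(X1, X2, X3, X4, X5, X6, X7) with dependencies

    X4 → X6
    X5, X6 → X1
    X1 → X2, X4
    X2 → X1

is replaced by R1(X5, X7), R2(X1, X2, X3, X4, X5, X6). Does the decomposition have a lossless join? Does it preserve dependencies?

Lossless test: (X5)⁺ = {X5}, which is a superkey of neither fragment — lossy.
Dependency preservation: every FD's attributes lie within a single fragment, so each can be enforced locally — preserved.

lossy but dependency-preserving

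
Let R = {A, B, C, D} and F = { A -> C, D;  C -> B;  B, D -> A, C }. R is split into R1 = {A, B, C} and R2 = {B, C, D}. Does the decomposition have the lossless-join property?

Common attributes: R1 ∩ R2 = {B, C}.
No dependency enlarges {B, C}, so (B, C)⁺ = {B, C}.
The closure contains neither all of R1 = {A, B, C} nor all of R2 = {B, C, D}, so the common attributes are not a superkey of either fragment. The join is lossy.

No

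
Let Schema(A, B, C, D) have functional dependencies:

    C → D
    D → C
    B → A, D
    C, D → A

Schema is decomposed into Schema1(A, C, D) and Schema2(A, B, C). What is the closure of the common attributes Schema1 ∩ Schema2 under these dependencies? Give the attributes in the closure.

Schema1 ∩ Schema2 = {A, C}.
C → D applies, adding D
Closure: {A, C, D}.

A, C, D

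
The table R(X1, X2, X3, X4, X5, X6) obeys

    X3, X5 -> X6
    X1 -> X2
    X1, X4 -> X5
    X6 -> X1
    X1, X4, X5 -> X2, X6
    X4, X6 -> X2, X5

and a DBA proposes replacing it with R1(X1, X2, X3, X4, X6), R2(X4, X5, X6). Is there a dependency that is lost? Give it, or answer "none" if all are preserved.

X3, X5 -> X6

Check X3, X5 → X6: no single fragment contains all of {X3, X5, X6}, and the restricted closure of {X3, X5} across the fragments never reaches {X6}.
X1 → X2 is preserved.
X1, X4 → X5 is preserved.
X6 → X1 is preserved.
X1, X4, X5 → X2, X6 is preserved.
X4, X6 → X2, X5 is preserved.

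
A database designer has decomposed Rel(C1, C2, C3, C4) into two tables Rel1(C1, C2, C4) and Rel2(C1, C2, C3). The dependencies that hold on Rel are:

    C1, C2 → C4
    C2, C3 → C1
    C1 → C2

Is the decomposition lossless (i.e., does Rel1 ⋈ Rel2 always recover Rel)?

Common attributes: Rel1 ∩ Rel2 = {C1, C2}.
Closure of {C1, C2}: C1, C2 → C4 applies, adding C4. So (C1, C2)⁺ = {C1, C2, C4}.
This closure contains every attribute of Rel1, so Rel1 ∩ Rel2 → Rel1. The join is lossless.

Yes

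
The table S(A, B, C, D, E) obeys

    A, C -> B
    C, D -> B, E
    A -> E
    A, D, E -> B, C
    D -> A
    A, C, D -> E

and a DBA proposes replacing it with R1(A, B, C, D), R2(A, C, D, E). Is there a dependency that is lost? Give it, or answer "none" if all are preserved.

none

A, C → B lies within R1.
C, D → B, E: restricted closure across fragments reaches B, E.
A → E lies within R2.
A, D, E → B, C: restricted closure across fragments reaches B, C.
D → A lies within R1.
A, C, D → E lies within R2.
Every dependency is enforceable on the fragments, so the decomposition is dependency-preserving.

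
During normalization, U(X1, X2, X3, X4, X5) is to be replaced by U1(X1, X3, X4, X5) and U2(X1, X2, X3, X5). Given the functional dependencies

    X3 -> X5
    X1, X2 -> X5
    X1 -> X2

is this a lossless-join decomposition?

Common attributes: U1 ∩ U2 = {X1, X3, X5}.
Closure of {X1, X3, X5}: X1 → X2 applies, adding X2. So (X1, X3, X5)⁺ = {X1, X2, X3, X5}.
This closure contains every attribute of U2, so U1 ∩ U2 → U2. The join is lossless.

Yes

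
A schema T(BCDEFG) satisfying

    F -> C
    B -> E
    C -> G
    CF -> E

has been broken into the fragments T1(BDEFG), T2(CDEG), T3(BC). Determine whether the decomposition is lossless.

No

Chase test. Columns are BCDEFG; row i has aⱼ where attribute j ∈ Ti, else bᵢⱼ.
Initial tableau (one row per fragment):
  row 1: a1 b12 a3 a4 a5 a6
  row 2: b21 a2 a3 a4 b25 a6
  row 3: a1 a2 b33 b34 b35 b36
Rows 1 and 3 agree on B; apply B→E and equate their E entries.
Rows 2 and 3 agree on C; apply C→G and equate their G entries.
No row becomes fully distinguished — the join is lossy.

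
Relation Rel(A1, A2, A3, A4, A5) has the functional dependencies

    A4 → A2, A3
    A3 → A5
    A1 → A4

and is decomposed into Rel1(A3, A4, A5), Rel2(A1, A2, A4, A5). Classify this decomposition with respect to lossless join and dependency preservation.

lossless and dependency-preserving

Lossless test: (A4, A5)⁺ = {A2, A3, A4, A5}, which contains all of one fragment — lossless.
Dependency preservation: A4 → A2, A3 is not contained in any single fragment, but the restricted closure of its left-hand side across the fragments still reaches the right-hand side; the remaining FDs each lie inside some fragment. All dependencies are preserved.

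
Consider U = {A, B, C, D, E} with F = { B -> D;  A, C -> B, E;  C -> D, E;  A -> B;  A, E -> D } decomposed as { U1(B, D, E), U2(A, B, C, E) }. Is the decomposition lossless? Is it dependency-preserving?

lossless but not dependency-preserving

Lossless test: (B, E)⁺ = {B, D, E}, which contains all of one fragment — lossless.
Dependency preservation: the restricted closure of {C} across the fragments never reaches {D, E}, so C → D, E cannot be enforced without a join — not preserved.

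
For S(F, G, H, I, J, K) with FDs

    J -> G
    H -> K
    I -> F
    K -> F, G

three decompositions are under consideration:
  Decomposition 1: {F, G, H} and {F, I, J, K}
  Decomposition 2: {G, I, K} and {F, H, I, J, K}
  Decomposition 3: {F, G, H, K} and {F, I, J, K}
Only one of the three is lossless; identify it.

Decomposition 1: common = {F}, closure = {F} → lossy.
Decomposition 2: common = {I, K}, closure = {F, G, I, K} → lossless.
Decomposition 3: common = {F, K}, closure = {F, G, K} → lossy.

Decomposition 2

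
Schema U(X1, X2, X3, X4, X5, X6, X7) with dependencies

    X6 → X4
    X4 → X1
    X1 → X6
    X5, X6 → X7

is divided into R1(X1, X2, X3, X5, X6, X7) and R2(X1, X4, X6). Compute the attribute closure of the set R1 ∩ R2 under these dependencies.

X1, X4, X6

R1 ∩ R2 = {X1, X6}.
X6 → X4 applies, adding X4
Closure: {X1, X4, X6}.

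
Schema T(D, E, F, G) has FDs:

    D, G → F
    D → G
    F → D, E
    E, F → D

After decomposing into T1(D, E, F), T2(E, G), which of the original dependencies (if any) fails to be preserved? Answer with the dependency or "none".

D → G

Check D → G: no single fragment contains all of {D, G}, and the restricted closure of {D} across the fragments never reaches {G}.
D, G → F is preserved.
F → D, E is preserved.
E, F → D is preserved.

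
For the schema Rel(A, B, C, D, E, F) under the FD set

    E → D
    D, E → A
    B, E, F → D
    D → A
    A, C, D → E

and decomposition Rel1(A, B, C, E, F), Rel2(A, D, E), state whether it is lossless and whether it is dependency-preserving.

lossless but not dependency-preserving

Lossless test: (A, E)⁺ = {A, D, E}, which contains all of one fragment — lossless.
Dependency preservation: the restricted closure of {A, C, D} across the fragments never reaches {E}, so A, C, D → E cannot be enforced without a join — not preserved.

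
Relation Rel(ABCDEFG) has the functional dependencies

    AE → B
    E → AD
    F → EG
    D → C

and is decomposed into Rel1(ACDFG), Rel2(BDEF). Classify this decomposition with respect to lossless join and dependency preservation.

Lossless test: (DF)⁺ = {ABCDEFG}, which contains all of one fragment — lossless.
Dependency preservation: the restricted closure of {E} across the fragments never reaches {AD}, so E → AD cannot be enforced without a join — not preserved.

lossless but not dependency-preserving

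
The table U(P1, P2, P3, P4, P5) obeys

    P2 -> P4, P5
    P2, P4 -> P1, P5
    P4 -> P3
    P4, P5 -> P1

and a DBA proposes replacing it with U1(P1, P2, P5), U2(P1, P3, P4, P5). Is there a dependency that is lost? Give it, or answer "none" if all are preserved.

Check P2 → P4, P5: no single fragment contains all of {P2, P4, P5}, and the restricted closure of {P2} across the fragments never reaches {P4, P5}.
P2, P4 → P1, P5 is preserved.
P4 → P3 is preserved.
P4, P5 → P1 is preserved.

P2 -> P4, P5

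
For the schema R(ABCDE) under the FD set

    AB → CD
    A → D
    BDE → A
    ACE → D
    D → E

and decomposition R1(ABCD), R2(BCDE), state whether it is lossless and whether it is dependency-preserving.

Lossless test: (BCD)⁺ = {ABCDE}, which contains all of one fragment — lossless.
Dependency preservation: BDE → A; ACE → D are not contained in any single fragment, but the restricted closure of each left-hand side across the fragments still reaches the right-hand side; the remaining FDs each lie inside some fragment. All dependencies are preserved.

lossless and dependency-preserving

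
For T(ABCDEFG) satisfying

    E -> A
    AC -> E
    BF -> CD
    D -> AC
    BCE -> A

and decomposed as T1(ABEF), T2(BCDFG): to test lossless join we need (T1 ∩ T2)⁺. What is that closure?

T1 ∩ T2 = {BF}.
BF → CD applies, adding CD
D → AC applies, adding A
AC → E applies, adding E
Closure: {ABCDEF}.

ABCDEF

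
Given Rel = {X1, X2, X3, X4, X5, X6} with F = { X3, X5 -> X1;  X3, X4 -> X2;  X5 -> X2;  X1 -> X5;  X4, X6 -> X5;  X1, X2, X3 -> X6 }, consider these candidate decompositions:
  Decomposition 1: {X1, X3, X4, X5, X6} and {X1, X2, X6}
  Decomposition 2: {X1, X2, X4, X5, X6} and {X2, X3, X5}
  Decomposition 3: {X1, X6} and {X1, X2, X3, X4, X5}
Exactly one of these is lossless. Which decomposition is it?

Decomposition 1: common = {X1, X6}, closure = {X1, X2, X5, X6} → lossless.
Decomposition 2: common = {X2, X5}, closure = {X2, X5} → lossy.
Decomposition 3: common = {X1}, closure = {X1, X2, X5} → lossy.

Decomposition 1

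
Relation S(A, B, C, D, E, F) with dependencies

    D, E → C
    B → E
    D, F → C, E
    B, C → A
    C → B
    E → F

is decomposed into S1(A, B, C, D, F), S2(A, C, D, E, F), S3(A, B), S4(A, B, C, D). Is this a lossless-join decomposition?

Chase test. Columns are A, B, C, D, E, F; row i has aⱼ where attribute j ∈ Si, else bᵢⱼ.
Initial tableau (one row per fragment):
  row 1: a1 a2 a3 a4 b15 a6
  row 2: a1 b22 a3 a4 a5 a6
  row 3: a1 a2 b33 b34 b35 b36
  row 4: a1 a2 a3 a4 b45 b46
Rows 1 and 3 agree on B; apply B→E and equate their E entries.
Rows 1 and 4 agree on B; apply B→E and equate their E entries.
Rows 1 and 2 agree on D, F; apply D, F→C, E and equate their C, E entries.
Rows 1 and 2 agree on C; apply C→B and equate their B entries.
Rows 1 and 3 agree on E; apply E→F and equate their F entries.
Rows 1 and 4 agree on E; apply E→F and equate their F entries.
Row 1 is now all distinguished symbols — the join is lossless.

Yes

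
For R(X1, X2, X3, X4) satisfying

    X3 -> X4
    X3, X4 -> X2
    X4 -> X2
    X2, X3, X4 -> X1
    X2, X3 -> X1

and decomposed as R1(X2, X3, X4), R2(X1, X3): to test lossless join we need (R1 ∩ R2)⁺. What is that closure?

R1 ∩ R2 = {X3}.
X3 → X4 applies, adding X4
X3, X4 → X2 applies, adding X2
X2, X3, X4 → X1 applies, adding X1
Closure: {X1, X2, X3, X4}.

X1, X2, X3, X4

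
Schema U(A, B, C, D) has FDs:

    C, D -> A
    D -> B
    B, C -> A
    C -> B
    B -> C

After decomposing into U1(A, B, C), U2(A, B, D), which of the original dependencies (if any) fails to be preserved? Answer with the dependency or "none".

C, D → A: restricted closure across fragments reaches A.
D → B lies within U2.
B, C → A lies within U1.
C → B lies within U1.
B → C lies within U1.
Every dependency is enforceable on the fragments, so the decomposition is dependency-preserving.

none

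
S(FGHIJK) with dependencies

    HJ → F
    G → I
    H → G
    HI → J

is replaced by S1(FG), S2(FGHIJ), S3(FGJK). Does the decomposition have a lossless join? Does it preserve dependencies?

lossy but dependency-preserving

Lossless test (chase): Rows 1 and 2 agree on G; apply G→I and equate their I entries. Rows 1 and 3 agree on G; apply G→I and equate their I entries. No row becomes fully distinguished — the join is lossy.
Dependency preservation: every FD's attributes lie within a single fragment, so each can be enforced locally — preserved.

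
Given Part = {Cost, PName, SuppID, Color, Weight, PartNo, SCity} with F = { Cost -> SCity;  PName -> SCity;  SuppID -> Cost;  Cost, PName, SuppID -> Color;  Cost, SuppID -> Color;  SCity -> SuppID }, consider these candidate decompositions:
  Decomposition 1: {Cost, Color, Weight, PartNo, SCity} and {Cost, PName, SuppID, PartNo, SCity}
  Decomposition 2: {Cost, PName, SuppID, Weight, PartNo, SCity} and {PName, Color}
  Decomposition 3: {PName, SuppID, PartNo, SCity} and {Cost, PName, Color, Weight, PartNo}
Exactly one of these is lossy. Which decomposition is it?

Decomposition 1

Decomposition 1: common = {Cost, PartNo, SCity}, closure = {Cost, SuppID, Color, PartNo, SCity} → lossy.
Decomposition 2: common = {PName}, closure = {Cost, PName, SuppID, Color, SCity} → lossless.
Decomposition 3: common = {PName, PartNo}, closure = {Cost, PName, SuppID, Color, PartNo, SCity} → lossless.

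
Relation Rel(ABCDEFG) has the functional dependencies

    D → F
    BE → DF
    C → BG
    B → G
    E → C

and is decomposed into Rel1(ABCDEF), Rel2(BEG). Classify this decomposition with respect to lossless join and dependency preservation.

lossless and dependency-preserving

Lossless test: (BE)⁺ = {BCDEFG}, which contains all of one fragment — lossless.
Dependency preservation: C → BG is not contained in any single fragment, but the restricted closure of its left-hand side across the fragments still reaches the right-hand side; the remaining FDs each lie inside some fragment. All dependencies are preserved.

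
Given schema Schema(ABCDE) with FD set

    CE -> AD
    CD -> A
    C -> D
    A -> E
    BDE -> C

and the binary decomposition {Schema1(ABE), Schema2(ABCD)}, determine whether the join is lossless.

Yes

Common attributes: Schema1 ∩ Schema2 = {AB}.
Closure of {AB}: A → E applies, adding E. So (AB)⁺ = {ABE}.
This closure contains every attribute of Schema1, so Schema1 ∩ Schema2 → Schema1. The join is lossless.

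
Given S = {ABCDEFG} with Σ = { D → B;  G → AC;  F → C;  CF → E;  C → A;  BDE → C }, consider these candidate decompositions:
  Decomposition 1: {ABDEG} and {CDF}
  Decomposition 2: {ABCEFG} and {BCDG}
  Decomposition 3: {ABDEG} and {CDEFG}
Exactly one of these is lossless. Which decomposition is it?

Decomposition 1: common = {D}, closure = {BD} → lossy.
Decomposition 2: common = {BCG}, closure = {ABCG} → lossy.
Decomposition 3: common = {DEG}, closure = {ABCDEG} → lossless.

Decomposition 3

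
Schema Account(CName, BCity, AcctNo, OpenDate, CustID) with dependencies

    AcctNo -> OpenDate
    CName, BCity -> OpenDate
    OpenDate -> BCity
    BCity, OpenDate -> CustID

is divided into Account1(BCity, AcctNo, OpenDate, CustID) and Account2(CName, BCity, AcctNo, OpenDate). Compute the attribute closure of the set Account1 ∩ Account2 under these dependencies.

Account1 ∩ Account2 = {BCity, AcctNo, OpenDate}.
BCity, OpenDate → CustID applies, adding CustID
Closure: {BCity, AcctNo, OpenDate, CustID}.

BCity, AcctNo, OpenDate, CustID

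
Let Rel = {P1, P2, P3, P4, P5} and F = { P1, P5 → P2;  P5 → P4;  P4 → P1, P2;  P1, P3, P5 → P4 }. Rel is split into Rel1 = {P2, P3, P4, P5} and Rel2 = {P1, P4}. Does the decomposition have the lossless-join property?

Common attributes: Rel1 ∩ Rel2 = {P4}.
Closure of {P4}: P4 → P1, P2 applies, adding P1, P2. So (P4)⁺ = {P1, P2, P4}.
This closure contains every attribute of Rel2, so Rel1 ∩ Rel2 → Rel2. The join is lossless.

Yes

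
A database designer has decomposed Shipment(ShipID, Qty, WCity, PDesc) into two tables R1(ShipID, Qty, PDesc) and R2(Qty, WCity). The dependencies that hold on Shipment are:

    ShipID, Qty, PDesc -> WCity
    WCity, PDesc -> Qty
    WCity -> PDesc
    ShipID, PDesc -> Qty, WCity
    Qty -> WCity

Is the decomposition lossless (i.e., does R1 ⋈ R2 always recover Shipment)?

Yes

Common attributes: R1 ∩ R2 = {Qty}.
Closure of {Qty}: Qty → WCity applies, adding WCity; WCity → PDesc applies, adding PDesc. So (Qty)⁺ = {Qty, WCity, PDesc}.
This closure contains every attribute of R2, so R1 ∩ R2 → R2. The join is lossless.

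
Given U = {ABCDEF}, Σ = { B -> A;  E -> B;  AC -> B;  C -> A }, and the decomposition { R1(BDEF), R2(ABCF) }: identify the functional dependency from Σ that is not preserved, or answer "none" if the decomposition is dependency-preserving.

none

B → A lies within R2.
E → B lies within R1.
AC → B lies within R2.
C → A lies within R2.
Every dependency is enforceable on the fragments, so the decomposition is dependency-preserving.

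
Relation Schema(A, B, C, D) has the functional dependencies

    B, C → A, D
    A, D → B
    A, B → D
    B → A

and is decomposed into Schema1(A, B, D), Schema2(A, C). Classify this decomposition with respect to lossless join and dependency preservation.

lossy but dependency-preserving

Lossless test: (A)⁺ = {A}, which is a superkey of neither fragment — lossy.
Dependency preservation: B, C → A, D is not contained in any single fragment, but the restricted closure of its left-hand side across the fragments still reaches the right-hand side; the remaining FDs each lie inside some fragment. All dependencies are preserved.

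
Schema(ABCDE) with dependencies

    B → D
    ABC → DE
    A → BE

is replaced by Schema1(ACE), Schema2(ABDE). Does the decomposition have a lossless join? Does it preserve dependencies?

Lossless test: (AE)⁺ = {ABDE}, which contains all of one fragment — lossless.
Dependency preservation: ABC → DE is not contained in any single fragment, but the restricted closure of its left-hand side across the fragments still reaches the right-hand side; the remaining FDs each lie inside some fragment. All dependencies are preserved.

lossless and dependency-preserving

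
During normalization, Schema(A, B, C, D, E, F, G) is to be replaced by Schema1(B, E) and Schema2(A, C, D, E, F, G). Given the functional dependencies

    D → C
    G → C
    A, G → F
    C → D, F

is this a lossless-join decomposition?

No

Common attributes: Schema1 ∩ Schema2 = {E}.
No dependency enlarges {E}, so (E)⁺ = {E}.
The closure contains neither all of Schema1 = {B, E} nor all of Schema2 = {A, C, D, E, F, G}, so the common attributes are not a superkey of either fragment. The join is lossy.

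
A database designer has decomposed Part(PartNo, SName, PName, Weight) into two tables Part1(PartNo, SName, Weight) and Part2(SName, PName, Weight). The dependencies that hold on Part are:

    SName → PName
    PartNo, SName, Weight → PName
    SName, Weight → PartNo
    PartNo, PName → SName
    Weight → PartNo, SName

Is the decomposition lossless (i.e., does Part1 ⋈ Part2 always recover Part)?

Yes

Common attributes: Part1 ∩ Part2 = {SName, Weight}.
Closure of {SName, Weight}: SName → PName applies, adding PName; SName, Weight → PartNo applies, adding PartNo. So (SName, Weight)⁺ = {PartNo, SName, PName, Weight}.
This closure contains every attribute of Part1, so Part1 ∩ Part2 → Part1. The join is lossless.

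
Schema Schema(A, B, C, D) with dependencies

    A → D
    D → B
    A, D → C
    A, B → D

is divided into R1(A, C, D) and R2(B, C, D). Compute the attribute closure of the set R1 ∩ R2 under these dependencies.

R1 ∩ R2 = {C, D}.
D → B applies, adding B
Closure: {B, C, D}.

B, C, D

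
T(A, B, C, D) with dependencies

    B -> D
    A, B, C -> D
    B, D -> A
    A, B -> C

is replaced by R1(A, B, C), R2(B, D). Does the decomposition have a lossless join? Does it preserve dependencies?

Lossless test: (B)⁺ = {A, B, C, D}, which contains all of one fragment — lossless.
Dependency preservation: A, B, C → D; B, D → A are not contained in any single fragment, but the restricted closure of each left-hand side across the fragments still reaches the right-hand side; the remaining FDs each lie inside some fragment. All dependencies are preserved.

lossless and dependency-preserving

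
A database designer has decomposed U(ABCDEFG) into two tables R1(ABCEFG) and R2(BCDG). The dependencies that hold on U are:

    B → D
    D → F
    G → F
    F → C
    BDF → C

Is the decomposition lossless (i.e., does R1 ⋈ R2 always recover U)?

Common attributes: R1 ∩ R2 = {BCG}.
Closure of {BCG}: B → D applies, adding D; D → F applies, adding F. So (BCG)⁺ = {BCDFG}.
This closure contains every attribute of R2, so R1 ∩ R2 → R2. The join is lossless.

Yes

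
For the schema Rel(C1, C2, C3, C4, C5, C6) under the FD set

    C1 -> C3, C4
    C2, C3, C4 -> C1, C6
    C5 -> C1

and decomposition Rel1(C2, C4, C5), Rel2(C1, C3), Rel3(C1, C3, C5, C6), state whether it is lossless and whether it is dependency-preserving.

Lossless test (chase): Rows 2 and 3 agree on C1; apply C1→C3, C4 and equate their C3, C4 entries. Rows 1 and 3 agree on C5; apply C5→C1 and equate their C1 entries. Rows 1 and 2 agree on C1; apply C1→C3, C4 and equate their C3, C4 entries. No row becomes fully distinguished — the join is lossy.
Dependency preservation: the restricted closure of {C1} across the fragments never reaches {C3, C4}, so C1 → C3, C4 cannot be enforced without a join — not preserved.

lossy and not dependency-preserving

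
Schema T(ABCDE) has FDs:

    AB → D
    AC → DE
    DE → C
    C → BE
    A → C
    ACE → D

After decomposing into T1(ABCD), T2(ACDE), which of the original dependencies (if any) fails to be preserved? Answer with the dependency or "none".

AB → D lies within T1.
AC → DE lies within T2.
DE → C lies within T2.
C → BE: restricted closure across fragments reaches BE.
A → C lies within T1.
ACE → D lies within T2.
Every dependency is enforceable on the fragments, so the decomposition is dependency-preserving.

none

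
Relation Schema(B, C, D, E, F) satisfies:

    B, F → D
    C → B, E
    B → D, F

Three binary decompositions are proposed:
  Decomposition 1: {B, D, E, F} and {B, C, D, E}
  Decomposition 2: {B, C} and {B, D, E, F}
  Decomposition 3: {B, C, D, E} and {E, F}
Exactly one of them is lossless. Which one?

Decomposition 1

Decomposition 1: common = {B, D, E}, closure = {B, D, E, F} → lossless.
Decomposition 2: common = {B}, closure = {B, D, F} → lossy.
Decomposition 3: common = {E}, closure = {E} → lossy.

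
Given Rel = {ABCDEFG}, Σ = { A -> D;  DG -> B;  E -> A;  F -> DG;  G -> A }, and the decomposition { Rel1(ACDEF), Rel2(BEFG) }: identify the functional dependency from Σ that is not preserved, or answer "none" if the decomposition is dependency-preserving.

G -> A

Check G → A: no single fragment contains all of {AG}, and the restricted closure of {G} across the fragments never reaches {A}.
A → D is preserved.
DG → B is preserved.
E → A is preserved.
F → DG is preserved.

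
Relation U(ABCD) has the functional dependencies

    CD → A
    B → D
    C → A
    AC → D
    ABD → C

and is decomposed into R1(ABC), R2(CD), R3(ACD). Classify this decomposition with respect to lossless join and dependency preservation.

lossless but not dependency-preserving

Lossless test (chase): Rows 2 and 3 agree on CD; apply CD→A and equate their A entries. Rows 1 and 2 agree on AC; apply AC→D and equate their D entries. Row 1 is now all distinguished symbols — the join is lossless.
Dependency preservation: the restricted closure of {B} across the fragments never reaches {D}, so B → D cannot be enforced without a join — not preserved.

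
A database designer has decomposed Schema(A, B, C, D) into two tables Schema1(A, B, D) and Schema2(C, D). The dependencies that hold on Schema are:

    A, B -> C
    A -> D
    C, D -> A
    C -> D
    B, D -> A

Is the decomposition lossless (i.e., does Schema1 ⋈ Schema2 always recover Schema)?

Common attributes: Schema1 ∩ Schema2 = {D}.
No dependency enlarges {D}, so (D)⁺ = {D}.
The closure contains neither all of Schema1 = {A, B, D} nor all of Schema2 = {C, D}, so the common attributes are not a superkey of either fragment. The join is lossy.

No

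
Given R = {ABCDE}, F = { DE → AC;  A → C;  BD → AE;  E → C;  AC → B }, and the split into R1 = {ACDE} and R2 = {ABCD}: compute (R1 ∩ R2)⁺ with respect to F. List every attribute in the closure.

R1 ∩ R2 = {ACD}.
AC → B applies, adding B
BD → AE applies, adding E
Closure: {ABCDE}.

ABCDE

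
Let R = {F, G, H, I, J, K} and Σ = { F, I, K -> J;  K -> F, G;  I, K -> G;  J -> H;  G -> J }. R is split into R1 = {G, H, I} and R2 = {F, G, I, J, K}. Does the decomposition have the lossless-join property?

Common attributes: R1 ∩ R2 = {G, I}.
Closure of {G, I}: G → J applies, adding J; J → H applies, adding H. So (G, I)⁺ = {G, H, I, J}.
This closure contains every attribute of R1, so R1 ∩ R2 → R1. The join is lossless.

Yes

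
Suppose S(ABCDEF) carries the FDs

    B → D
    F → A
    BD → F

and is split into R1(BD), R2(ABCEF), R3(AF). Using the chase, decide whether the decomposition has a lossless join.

Chase test. Columns are ABCDEF; row i has aⱼ where attribute j ∈ Ri, else bᵢⱼ.
Initial tableau (one row per fragment):
  row 1: b11 a2 b13 a4 b15 b16
  row 2: a1 a2 a3 b24 a5 a6
  row 3: a1 b32 b33 b34 b35 a6
Rows 1 and 2 agree on B; apply B→D and equate their D entries.
Rows 1 and 2 agree on BD; apply BD→F and equate their F entries.
Rows 1 and 2 agree on F; apply F→A and equate their A entries.
Row 2 is now all distinguished symbols — the join is lossless.

Yes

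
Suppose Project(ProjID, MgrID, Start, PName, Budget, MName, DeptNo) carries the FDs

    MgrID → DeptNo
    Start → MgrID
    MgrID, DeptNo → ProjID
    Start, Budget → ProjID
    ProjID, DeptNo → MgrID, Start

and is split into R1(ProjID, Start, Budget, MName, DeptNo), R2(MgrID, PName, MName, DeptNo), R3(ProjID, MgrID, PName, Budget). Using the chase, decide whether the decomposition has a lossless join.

No

Chase test. Columns are ProjID, MgrID, Start, PName, Budget, MName, DeptNo; row i has aⱼ where attribute j ∈ Ri, else bᵢⱼ.
Initial tableau (one row per fragment):
  row 1: a1 b12 a3 b14 a5 a6 a7
  row 2: b21 a2 b23 a4 b25 a6 a7
  row 3: a1 a2 b33 a4 a5 b36 b37
Rows 2 and 3 agree on MgrID; apply MgrID→DeptNo and equate their DeptNo entries.
Rows 2 and 3 agree on MgrID, DeptNo; apply MgrID, DeptNo→ProjID and equate their ProjID entries.
Rows 1 and 2 agree on ProjID, DeptNo; apply ProjID, DeptNo→MgrID, Start and equate their MgrID, Start entries.
Rows 1 and 3 agree on ProjID, DeptNo; apply ProjID, DeptNo→MgrID, Start and equate their MgrID, Start entries.
No row becomes fully distinguished — the join is lossy.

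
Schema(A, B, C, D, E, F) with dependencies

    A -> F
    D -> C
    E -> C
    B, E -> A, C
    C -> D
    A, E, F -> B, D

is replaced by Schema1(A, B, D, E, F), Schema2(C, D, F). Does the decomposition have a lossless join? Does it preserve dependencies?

lossless and dependency-preserving

Lossless test: (D, F)⁺ = {C, D, F}, which contains all of one fragment — lossless.
Dependency preservation: E → C; B, E → A, C are not contained in any single fragment, but the restricted closure of each left-hand side across the fragments still reaches the right-hand side; the remaining FDs each lie inside some fragment. All dependencies are preserved.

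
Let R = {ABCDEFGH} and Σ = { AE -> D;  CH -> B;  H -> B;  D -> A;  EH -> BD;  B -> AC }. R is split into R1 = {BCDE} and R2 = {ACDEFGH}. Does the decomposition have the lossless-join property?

No

Common attributes: R1 ∩ R2 = {CDE}.
Closure of {CDE}: D → A applies, adding A. So (CDE)⁺ = {ACDE}.
The closure contains neither all of R1 = {BCDE} nor all of R2 = {ACDEFGH}, so the common attributes are not a superkey of either fragment. The join is lossy.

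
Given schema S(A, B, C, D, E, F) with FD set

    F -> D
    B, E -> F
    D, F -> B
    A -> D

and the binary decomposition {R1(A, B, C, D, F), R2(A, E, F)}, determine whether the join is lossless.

Common attributes: R1 ∩ R2 = {A, F}.
Closure of {A, F}: F → D applies, adding D; D, F → B applies, adding B. So (A, F)⁺ = {A, B, D, F}.
The closure contains neither all of R1 = {A, B, C, D, F} nor all of R2 = {A, E, F}, so the common attributes are not a superkey of either fragment. The join is lossy.

No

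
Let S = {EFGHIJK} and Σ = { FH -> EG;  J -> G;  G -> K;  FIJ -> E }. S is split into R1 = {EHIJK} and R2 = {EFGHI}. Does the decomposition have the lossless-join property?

Common attributes: R1 ∩ R2 = {EHI}.
No dependency enlarges {EHI}, so (EHI)⁺ = {EHI}.
The closure contains neither all of R1 = {EHIJK} nor all of R2 = {EFGHI}, so the common attributes are not a superkey of either fragment. The join is lossy.

No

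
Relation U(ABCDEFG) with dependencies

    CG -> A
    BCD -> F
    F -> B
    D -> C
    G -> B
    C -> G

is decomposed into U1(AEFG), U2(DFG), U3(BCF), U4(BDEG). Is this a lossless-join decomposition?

Chase test. Columns are ABCDEFG; row i has aⱼ where attribute j ∈ Ui, else bᵢⱼ.
Initial tableau (one row per fragment):
  row 1: a1 b12 b13 b14 a5 a6 a7
  row 2: b21 b22 b23 a4 b25 a6 a7
  row 3: b31 a2 a3 b34 b35 a6 b37
  row 4: b41 a2 b43 a4 a5 b46 a7
Rows 1 and 2 agree on F; apply F→B and equate their B entries.
Rows 1 and 3 agree on F; apply F→B and equate their B entries.
Rows 2 and 4 agree on D; apply D→C and equate their C entries.
Rows 2 and 4 agree on CG; apply CG→A and equate their A entries.
Rows 2 and 4 agree on BCD; apply BCD→F and equate their F entries.
No row becomes fully distinguished — the join is lossy.

No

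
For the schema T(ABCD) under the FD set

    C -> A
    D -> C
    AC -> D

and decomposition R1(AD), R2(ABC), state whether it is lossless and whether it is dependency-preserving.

lossy and not dependency-preserving

Lossless test: (A)⁺ = {A}, which is a superkey of neither fragment — lossy.
Dependency preservation: the restricted closure of {D} across the fragments never reaches {C}, so D → C cannot be enforced without a join — not preserved.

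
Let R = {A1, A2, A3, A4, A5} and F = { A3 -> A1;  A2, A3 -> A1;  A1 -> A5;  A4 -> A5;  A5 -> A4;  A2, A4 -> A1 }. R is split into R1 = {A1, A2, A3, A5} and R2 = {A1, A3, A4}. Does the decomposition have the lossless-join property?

Common attributes: R1 ∩ R2 = {A1, A3}.
Closure of {A1, A3}: A1 → A5 applies, adding A5; A5 → A4 applies, adding A4. So (A1, A3)⁺ = {A1, A3, A4, A5}.
This closure contains every attribute of R2, so R1 ∩ R2 → R2. The join is lossless.

Yes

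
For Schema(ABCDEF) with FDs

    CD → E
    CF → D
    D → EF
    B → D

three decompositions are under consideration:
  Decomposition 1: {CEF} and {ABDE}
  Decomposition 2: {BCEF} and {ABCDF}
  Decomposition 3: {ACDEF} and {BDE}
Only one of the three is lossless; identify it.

Decomposition 2

Decomposition 1: common = {E}, closure = {E} → lossy.
Decomposition 2: common = {BCF}, closure = {BCDEF} → lossless.
Decomposition 3: common = {DE}, closure = {DEF} → lossy.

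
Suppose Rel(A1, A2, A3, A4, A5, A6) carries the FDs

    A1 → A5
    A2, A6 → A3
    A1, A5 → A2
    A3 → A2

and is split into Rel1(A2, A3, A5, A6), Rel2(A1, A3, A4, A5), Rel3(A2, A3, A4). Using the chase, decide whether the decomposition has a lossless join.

No

Chase test. Columns are A1, A2, A3, A4, A5, A6; row i has aⱼ where attribute j ∈ Reli, else bᵢⱼ.
Initial tableau (one row per fragment):
  row 1: b11 a2 a3 b14 a5 a6
  row 2: a1 b22 a3 a4 a5 b26
  row 3: b31 a2 a3 a4 b35 b36
Rows 1 and 2 agree on A3; apply A3→A2 and equate their A2 entries.
No row becomes fully distinguished — the join is lossy.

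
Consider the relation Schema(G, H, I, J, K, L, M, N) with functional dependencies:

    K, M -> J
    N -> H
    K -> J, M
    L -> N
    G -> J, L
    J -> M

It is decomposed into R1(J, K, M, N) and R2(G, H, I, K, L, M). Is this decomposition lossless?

Common attributes: R1 ∩ R2 = {K, M}.
Closure of {K, M}: K, M → J applies, adding J. So (K, M)⁺ = {J, K, M}.
The closure contains neither all of R1 = {J, K, M, N} nor all of R2 = {G, H, I, K, L, M}, so the common attributes are not a superkey of either fragment. The join is lossy.

No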